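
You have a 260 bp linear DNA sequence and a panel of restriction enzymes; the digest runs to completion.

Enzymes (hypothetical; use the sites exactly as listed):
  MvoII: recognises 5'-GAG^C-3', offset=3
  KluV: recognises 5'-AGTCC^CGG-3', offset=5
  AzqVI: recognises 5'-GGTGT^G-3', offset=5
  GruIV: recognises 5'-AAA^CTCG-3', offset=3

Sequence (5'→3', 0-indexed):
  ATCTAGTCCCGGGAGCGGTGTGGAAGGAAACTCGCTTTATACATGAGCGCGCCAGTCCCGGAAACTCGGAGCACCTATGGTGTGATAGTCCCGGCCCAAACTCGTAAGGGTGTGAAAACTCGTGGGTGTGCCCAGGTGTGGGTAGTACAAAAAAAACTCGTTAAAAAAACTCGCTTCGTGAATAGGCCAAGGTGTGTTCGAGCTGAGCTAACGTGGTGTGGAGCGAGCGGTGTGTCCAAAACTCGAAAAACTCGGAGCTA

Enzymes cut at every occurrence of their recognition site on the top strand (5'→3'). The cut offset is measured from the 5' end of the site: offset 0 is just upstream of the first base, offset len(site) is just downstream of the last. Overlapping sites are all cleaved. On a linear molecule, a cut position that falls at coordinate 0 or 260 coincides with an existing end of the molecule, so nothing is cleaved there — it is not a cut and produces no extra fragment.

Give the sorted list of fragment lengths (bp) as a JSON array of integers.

Per-enzyme occurrences:
  MvoII (GAGC, off=3): starts [12, 44, 68, 199, 204, 220, 224, 254] → cuts [15, 47, 71, 202, 207, 223, 227, 257]
  KluV (AGTCCCGG, off=5): starts [4, 53, 86] → cuts [9, 58, 91]
  AzqVI (GGTGTG, off=5): starts [16, 78, 108, 124, 134, 190, 214, 228] → cuts [21, 83, 113, 129, 139, 195, 219, 233]
  GruIV (AAACTCG, off=3): starts [27, 61, 97, 115, 153, 166, 238, 247] → cuts [30, 64, 100, 118, 156, 169, 241, 250]

Pooled cuts: [9, 15, 21, 30, 47, 58, 64, 71, 83, 91, 100, 113, 118, 129, 139, 156, 169, 195, 202, 207, 219, 223, 227, 233, 241, 250, 257]

Fragments:
  [0,9): 9 bp
  [9,15): 6 bp
  [15,21): 6 bp
  [21,30): 9 bp
  [30,47): 17 bp
  [47,58): 11 bp
  [58,64): 6 bp
  [64,71): 7 bp
  [71,83): 12 bp
  [83,91): 8 bp
  [91,100): 9 bp
  [100,113): 13 bp
  [113,118): 5 bp
  [118,129): 11 bp
  [129,139): 10 bp
  [139,156): 17 bp
  [156,169): 13 bp
  [169,195): 26 bp
  [195,202): 7 bp
  [202,207): 5 bp
  [207,219): 12 bp
  [219,223): 4 bp
  [223,227): 4 bp
  [227,233): 6 bp
  [233,241): 8 bp
  [241,250): 9 bp
  [250,257): 7 bp
  [257,260): 3 bp

[3,4,4,5,5,6,6,6,6,7,7,7,8,8,9,9,9,9,10,11,11,12,12,13,13,17,17,26]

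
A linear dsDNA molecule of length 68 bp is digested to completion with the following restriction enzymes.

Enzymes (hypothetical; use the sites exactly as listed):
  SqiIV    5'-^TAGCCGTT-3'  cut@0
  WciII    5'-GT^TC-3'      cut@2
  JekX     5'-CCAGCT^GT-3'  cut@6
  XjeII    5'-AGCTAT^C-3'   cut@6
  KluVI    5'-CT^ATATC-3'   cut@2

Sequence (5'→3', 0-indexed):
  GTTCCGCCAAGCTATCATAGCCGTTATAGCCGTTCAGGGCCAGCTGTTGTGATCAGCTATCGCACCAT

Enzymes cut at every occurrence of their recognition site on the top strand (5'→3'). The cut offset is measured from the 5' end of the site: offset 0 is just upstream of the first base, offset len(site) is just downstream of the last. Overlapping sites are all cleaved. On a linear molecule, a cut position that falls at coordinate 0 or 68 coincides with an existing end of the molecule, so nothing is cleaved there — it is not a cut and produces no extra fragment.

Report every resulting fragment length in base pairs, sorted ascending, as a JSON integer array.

[2,2,7,8,9,12,13,15]

Site scan:
  SqiIV TAGCCGTT/0: at [17, 26] ⇒ [17, 26]
  WciII GTTC/2: at [0, 31] ⇒ [2, 33]
  JekX CCAGCTGT/6: at [39] ⇒ [45]
  XjeII AGCTATC/6: at [9, 54] ⇒ [15, 60]
  KluVI (CTATATC, off=2): no sites

Pooled cuts: [2, 15, 17, 26, 33, 45, 60]

Fragments:
  [0,2): 2 bp
  [2,15): 13 bp
  [15,17): 2 bp
  [17,26): 9 bp
  [26,33): 7 bp
  [33,45): 12 bp
  [45,60): 15 bp
  [60,68): 8 bp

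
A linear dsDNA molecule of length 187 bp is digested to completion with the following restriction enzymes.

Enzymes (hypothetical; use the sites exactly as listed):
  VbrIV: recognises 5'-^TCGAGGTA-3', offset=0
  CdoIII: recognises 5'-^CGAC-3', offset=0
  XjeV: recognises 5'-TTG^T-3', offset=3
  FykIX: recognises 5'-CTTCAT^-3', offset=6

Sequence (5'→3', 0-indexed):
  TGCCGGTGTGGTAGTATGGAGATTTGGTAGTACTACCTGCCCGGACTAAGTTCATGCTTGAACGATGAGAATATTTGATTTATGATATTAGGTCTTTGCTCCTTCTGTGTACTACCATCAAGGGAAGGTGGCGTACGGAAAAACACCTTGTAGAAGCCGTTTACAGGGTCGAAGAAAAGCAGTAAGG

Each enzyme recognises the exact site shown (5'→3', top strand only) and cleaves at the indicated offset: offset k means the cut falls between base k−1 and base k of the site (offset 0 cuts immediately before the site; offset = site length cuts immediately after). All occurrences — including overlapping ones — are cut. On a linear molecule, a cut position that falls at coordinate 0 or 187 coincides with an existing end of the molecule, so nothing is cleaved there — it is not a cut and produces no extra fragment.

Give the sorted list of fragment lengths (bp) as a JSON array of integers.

Scan for sites:
  VbrIV (TCGAGGTA, off=0): no sites
  CdoIII (CGAC, off=0): no sites
  XjeV (TTGT, off=3): starts [147] → cuts [150]
  FykIX (CTTCAT, off=6): no sites

All cut coordinates (distinct, sorted): [150]

Fragments:
  [0,150): 150 bp
  [150,187): 37 bp

[37,150]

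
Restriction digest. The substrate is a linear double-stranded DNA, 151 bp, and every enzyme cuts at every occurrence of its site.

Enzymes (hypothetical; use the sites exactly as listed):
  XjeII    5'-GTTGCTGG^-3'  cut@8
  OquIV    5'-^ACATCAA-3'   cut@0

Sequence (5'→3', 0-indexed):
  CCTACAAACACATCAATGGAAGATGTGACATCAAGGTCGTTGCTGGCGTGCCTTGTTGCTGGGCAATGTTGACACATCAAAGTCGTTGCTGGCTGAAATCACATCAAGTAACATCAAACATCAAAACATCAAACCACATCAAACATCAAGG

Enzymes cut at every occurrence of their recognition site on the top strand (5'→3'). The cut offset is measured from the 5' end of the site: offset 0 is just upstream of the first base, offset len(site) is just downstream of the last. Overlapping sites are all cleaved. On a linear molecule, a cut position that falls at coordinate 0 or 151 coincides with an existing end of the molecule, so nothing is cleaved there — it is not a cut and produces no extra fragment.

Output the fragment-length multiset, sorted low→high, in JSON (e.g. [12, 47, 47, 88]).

[7,7,8,8,9,9,10,10,11,16,18,19,19]

Site scan:
  XjeII (GTTGCTGG, off=8): starts [38, 54, 84] → cuts [46, 62, 92]
  OquIV (ACATCAA, off=0): starts [9, 27, 73, 100, 110, 117, 125, 135, 142] → cuts [9, 27, 73, 100, 110, 117, 125, 135, 142]

Pooled cuts: [9, 27, 46, 62, 73, 92, 100, 110, 117, 125, 135, 142]

Fragment lengths:
  [0,9): 9 bp
  [9,27): 18 bp
  [27,46): 19 bp
  [46,62): 16 bp
  [62,73): 11 bp
  [73,92): 19 bp
  [92,100): 8 bp
  [100,110): 10 bp
  [110,117): 7 bp
  [117,125): 8 bp
  [125,135): 10 bp
  [135,142): 7 bp
  [142,151): 9 bp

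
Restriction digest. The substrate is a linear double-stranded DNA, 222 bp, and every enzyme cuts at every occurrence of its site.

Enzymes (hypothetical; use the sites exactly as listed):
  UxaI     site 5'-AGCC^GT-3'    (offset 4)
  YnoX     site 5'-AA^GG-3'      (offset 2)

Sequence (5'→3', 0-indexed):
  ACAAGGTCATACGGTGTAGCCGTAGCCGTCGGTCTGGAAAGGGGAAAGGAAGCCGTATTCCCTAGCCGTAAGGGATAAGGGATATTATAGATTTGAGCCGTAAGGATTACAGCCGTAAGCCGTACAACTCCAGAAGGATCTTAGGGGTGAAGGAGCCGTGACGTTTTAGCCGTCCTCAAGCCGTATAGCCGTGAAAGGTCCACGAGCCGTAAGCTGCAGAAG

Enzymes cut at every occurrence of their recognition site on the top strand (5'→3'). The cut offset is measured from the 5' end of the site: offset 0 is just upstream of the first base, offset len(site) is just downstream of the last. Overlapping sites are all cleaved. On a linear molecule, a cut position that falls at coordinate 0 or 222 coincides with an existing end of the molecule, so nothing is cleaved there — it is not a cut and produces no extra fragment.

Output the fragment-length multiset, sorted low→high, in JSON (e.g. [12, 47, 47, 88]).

[4,4,4,6,6,6,7,7,7,7,8,11,11,12,13,13,14,14,14,16,17,21]

Per-enzyme occurrences:
  UxaI AGCCGT/4: at [17, 23, 50, 63, 95, 110, 117, 153, 167, 178, 186, 204] ⇒ [21, 27, 54, 67, 99, 114, 121, 157, 171, 182, 190, 208]
  YnoX AAGG/2: at [2, 38, 45, 69, 76, 101, 133, 149, 194] ⇒ [4, 40, 47, 71, 78, 103, 135, 151, 196]

All cut coordinates (distinct, sorted): [4, 21, 27, 40, 47, 54, 67, 71, 78, 99, 103, 114, 121, 135, 151, 157, 171, 182, 190, 196, 208]

Fragment lengths:
  [0,4): 4 bp
  [4,21): 17 bp
  [21,27): 6 bp
  [27,40): 13 bp
  [40,47): 7 bp
  [47,54): 7 bp
  [54,67): 13 bp
  [67,71): 4 bp
  [71,78): 7 bp
  [78,99): 21 bp
  [99,103): 4 bp
  [103,114): 11 bp
  [114,121): 7 bp
  [121,135): 14 bp
  [135,151): 16 bp
  [151,157): 6 bp
  [157,171): 14 bp
  [171,182): 11 bp
  [182,190): 8 bp
  [190,196): 6 bp
  [196,208): 12 bp
  [208,222): 14 bp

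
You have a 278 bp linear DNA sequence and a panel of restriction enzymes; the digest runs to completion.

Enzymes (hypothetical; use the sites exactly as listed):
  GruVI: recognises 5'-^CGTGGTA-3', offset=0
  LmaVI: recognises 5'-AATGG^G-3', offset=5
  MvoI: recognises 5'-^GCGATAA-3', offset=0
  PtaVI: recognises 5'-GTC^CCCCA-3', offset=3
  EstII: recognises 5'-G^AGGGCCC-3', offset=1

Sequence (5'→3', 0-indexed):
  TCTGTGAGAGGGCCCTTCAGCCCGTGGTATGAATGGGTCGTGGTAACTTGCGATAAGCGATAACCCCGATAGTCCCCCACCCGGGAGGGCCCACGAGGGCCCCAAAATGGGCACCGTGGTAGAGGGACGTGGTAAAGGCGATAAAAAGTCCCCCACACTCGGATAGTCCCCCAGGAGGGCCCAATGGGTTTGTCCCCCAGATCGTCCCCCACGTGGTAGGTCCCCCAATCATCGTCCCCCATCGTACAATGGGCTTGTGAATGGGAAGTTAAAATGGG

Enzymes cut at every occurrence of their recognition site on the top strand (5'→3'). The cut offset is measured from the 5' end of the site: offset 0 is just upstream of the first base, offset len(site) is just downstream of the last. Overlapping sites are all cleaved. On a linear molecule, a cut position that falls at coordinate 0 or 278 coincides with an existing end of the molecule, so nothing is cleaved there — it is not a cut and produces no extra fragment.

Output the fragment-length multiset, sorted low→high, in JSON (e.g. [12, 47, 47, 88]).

Scan for sites:
  GruVI (CGTGGTA, off=0): starts [22, 38, 114, 127, 211] → cuts [22, 38, 114, 127, 211]
  LmaVI (AATGGG, off=5): starts [31, 105, 182, 247, 259, 272] → cuts [36, 110, 187, 252, 264, 277]
  MvoI (GCGATAA, off=0): starts [49, 56, 137] → cuts [49, 56, 137]
  PtaVI (GTCCCCCA, off=3): starts [71, 147, 165, 191, 203, 219, 233] → cuts [74, 150, 168, 194, 206, 222, 236]
  EstII (GAGGGCCC, off=1): starts [7, 84, 94, 174] → cuts [8, 85, 95, 175]

All cut coordinates (distinct, sorted): [8, 22, 36, 38, 49, 56, 74, 85, 95, 110, 114, 127, 137, 150, 168, 175, 187, 194, 206, 211, 222, 236, 252, 264, 277]

Fragment lengths:
  [0,8): 8 bp
  [8,22): 14 bp
  [22,36): 14 bp
  [36,38): 2 bp
  [38,49): 11 bp
  [49,56): 7 bp
  [56,74): 18 bp
  [74,85): 11 bp
  [85,95): 10 bp
  [95,110): 15 bp
  [110,114): 4 bp
  [114,127): 13 bp
  [127,137): 10 bp
  [137,150): 13 bp
  [150,168): 18 bp
  [168,175): 7 bp
  [175,187): 12 bp
  [187,194): 7 bp
  [194,206): 12 bp
  [206,211): 5 bp
  [211,222): 11 bp
  [222,236): 14 bp
  [236,252): 16 bp
  [252,264): 12 bp
  [264,277): 13 bp
  [277,278): 1 bp

[1,2,4,5,7,7,7,8,10,10,11,11,11,12,12,12,13,13,13,14,14,14,15,16,18,18]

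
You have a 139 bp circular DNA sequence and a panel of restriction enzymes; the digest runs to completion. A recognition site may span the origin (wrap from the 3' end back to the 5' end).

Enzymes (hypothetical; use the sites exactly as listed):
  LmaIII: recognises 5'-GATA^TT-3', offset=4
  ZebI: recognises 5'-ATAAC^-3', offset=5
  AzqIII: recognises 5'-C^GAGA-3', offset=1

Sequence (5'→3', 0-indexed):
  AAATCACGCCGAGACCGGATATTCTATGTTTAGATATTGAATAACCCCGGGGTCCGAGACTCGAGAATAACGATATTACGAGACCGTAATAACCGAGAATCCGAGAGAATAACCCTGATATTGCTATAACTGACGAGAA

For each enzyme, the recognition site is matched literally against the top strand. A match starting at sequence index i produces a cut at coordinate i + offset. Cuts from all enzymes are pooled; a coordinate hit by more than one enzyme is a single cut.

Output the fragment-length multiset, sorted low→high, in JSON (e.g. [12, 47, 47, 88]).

[1,4,4,4,7,7,8,9,9,10,10,11,11,14,15,15]

Per-enzyme occurrences:
  LmaIII GATATT/4: at [17, 32, 71, 116] ⇒ [21, 36, 75, 120]
  ZebI ATAAC/5: at [40, 66, 88, 108, 125] ⇒ [45, 71, 93, 113, 130]
  AzqIII CGAGA/1: at [9, 54, 61, 78, 93, 101, 133] ⇒ [10, 55, 62, 79, 94, 102, 134]

All cut coordinates (distinct, sorted): [10, 21, 36, 45, 55, 62, 71, 75, 79, 93, 94, 102, 113, 120, 130, 134]

Fragments:
  10→21: 11 bp
  21→36: 15 bp
  36→45: 9 bp
  45→55: 10 bp
  55→62: 7 bp
  62→71: 9 bp
  71→75: 4 bp
  75→79: 4 bp
  79→93: 14 bp
  93→94: 1 bp
  94→102: 8 bp
  102→113: 11 bp
  113→120: 7 bp
  120→130: 10 bp
  130→134: 4 bp
  134→10 (wrap): 139-134+10 = 15 bp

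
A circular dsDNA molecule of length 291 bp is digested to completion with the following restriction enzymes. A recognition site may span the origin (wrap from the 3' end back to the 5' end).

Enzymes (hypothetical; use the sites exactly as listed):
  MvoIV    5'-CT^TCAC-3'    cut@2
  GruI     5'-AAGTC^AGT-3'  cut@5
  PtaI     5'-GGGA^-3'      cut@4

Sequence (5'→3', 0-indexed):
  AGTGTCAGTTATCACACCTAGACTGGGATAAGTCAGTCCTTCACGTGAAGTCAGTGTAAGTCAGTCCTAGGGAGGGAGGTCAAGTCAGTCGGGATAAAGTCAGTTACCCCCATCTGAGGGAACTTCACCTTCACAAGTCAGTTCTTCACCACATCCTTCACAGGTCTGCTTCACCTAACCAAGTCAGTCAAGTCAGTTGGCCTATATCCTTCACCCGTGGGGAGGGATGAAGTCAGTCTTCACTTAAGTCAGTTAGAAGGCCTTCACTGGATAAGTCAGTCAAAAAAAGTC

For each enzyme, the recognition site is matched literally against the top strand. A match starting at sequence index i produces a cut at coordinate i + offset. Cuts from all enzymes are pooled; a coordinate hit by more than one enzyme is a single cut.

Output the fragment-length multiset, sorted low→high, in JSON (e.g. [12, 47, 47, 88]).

Site scan:
  MvoIV CTTCAC/2: at [38, 122, 128, 143, 155, 168, 208, 237, 261] ⇒ [40, 124, 130, 145, 157, 170, 210, 239, 263]
  GruI AAGTCAGT/5: at [29, 47, 57, 81, 96, 134, 180, 189, 229, 245, 272, 286] ⇒ [0, 34, 52, 62, 86, 101, 139, 185, 194, 234, 250, 277]
  PtaI GGGA/4: at [24, 69, 73, 90, 117, 219, 223] ⇒ [28, 73, 77, 94, 121, 223, 227]

Pooled cuts: [0, 28, 34, 40, 52, 62, 73, 77, 86, 94, 101, 121, 124, 130, 139, 145, 157, 170, 185, 194, 210, 223, 227, 234, 239, 250, 263, 277]

Fragments:
  0→28: 28 bp
  28→34: 6 bp
  34→40: 6 bp
  40→52: 12 bp
  52→62: 10 bp
  62→73: 11 bp
  73→77: 4 bp
  77→86: 9 bp
  86→94: 8 bp
  94→101: 7 bp
  101→121: 20 bp
  121→124: 3 bp
  124→130: 6 bp
  130→139: 9 bp
  139→145: 6 bp
  145→157: 12 bp
  157→170: 13 bp
  170→185: 15 bp
  185→194: 9 bp
  194→210: 16 bp
  210→223: 13 bp
  223→227: 4 bp
  227→234: 7 bp
  234→239: 5 bp
  239→250: 11 bp
  250→263: 13 bp
  263→277: 14 bp
  277→0 (wrap): 291-277+0 = 14 bp

[3,4,4,5,6,6,6,6,7,7,8,9,9,9,10,11,11,12,12,13,13,13,14,14,15,16,20,28]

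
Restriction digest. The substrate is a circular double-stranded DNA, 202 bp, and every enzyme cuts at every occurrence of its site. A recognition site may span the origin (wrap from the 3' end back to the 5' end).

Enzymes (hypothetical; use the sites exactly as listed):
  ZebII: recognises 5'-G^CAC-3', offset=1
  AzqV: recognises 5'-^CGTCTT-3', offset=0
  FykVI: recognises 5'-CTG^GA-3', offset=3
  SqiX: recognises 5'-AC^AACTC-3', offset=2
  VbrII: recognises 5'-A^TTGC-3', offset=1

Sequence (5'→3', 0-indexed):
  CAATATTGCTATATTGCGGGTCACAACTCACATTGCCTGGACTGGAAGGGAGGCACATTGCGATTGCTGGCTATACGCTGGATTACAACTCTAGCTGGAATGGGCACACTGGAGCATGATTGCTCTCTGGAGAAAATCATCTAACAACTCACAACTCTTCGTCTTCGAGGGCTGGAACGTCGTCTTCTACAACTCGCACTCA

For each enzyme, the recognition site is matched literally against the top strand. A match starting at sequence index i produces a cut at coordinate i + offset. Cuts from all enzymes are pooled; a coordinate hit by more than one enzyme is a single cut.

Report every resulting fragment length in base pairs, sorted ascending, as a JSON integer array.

[4,5,6,6,6,6,7,7,7,7,7,8,8,8,9,10,10,11,11,11,15,16,17]

Per-enzyme occurrences:
  ZebII (GCAC, off=1): starts [52, 103, 195] → cuts [53, 104, 196]
  AzqV (CGTCTT, off=0): starts [159, 180] → cuts [159, 180]
  FykVI (CTGGA, off=3): starts [36, 41, 77, 94, 108, 126, 171] → cuts [39, 44, 80, 97, 111, 129, 174]
  SqiX (ACAACTC, off=2): starts [22, 84, 143, 150, 188] → cuts [24, 86, 145, 152, 190]
  VbrII (ATTGC, off=1): starts [4, 12, 31, 56, 62, 118] → cuts [5, 13, 32, 57, 63, 119]

Pooled cuts: [5, 13, 24, 32, 39, 44, 53, 57, 63, 80, 86, 97, 104, 111, 119, 129, 145, 152, 159, 174, 180, 190, 196]

Fragment lengths:
  5→13: 8 bp
  13→24: 11 bp
  24→32: 8 bp
  32→39: 7 bp
  39→44: 5 bp
  44→53: 9 bp
  53→57: 4 bp
  57→63: 6 bp
  63→80: 17 bp
  80→86: 6 bp
  86→97: 11 bp
  97→104: 7 bp
  104→111: 7 bp
  111→119: 8 bp
  119→129: 10 bp
  129→145: 16 bp
  145→152: 7 bp
  152→159: 7 bp
  159→174: 15 bp
  174→180: 6 bp
  180→190: 10 bp
  190→196: 6 bp
  196→5 (wrap): 202-196+5 = 11 bp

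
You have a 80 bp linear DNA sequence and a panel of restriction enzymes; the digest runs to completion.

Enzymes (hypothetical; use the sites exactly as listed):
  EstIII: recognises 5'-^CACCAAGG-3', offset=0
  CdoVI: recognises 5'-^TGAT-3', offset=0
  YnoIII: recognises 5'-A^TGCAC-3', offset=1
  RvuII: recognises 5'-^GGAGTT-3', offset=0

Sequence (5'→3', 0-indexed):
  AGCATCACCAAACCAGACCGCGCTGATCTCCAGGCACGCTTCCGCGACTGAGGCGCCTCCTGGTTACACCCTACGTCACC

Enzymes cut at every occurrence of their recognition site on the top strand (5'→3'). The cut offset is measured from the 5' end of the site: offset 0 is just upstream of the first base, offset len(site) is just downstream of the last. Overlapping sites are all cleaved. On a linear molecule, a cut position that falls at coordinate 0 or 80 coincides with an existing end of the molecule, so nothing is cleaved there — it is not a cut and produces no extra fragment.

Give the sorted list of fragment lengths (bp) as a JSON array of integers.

[23,57]

Scan for sites:
  EstIII (CACCAAGG, off=0): no sites
  CdoVI (TGAT, off=0): starts [23] → cuts [23]
  YnoIII (ATGCAC, off=1): no sites
  RvuII (GGAGTT, off=0): no sites

Pooled cuts: [23]

Fragment lengths:
  [0,23): 23 bp
  [23,80): 57 bp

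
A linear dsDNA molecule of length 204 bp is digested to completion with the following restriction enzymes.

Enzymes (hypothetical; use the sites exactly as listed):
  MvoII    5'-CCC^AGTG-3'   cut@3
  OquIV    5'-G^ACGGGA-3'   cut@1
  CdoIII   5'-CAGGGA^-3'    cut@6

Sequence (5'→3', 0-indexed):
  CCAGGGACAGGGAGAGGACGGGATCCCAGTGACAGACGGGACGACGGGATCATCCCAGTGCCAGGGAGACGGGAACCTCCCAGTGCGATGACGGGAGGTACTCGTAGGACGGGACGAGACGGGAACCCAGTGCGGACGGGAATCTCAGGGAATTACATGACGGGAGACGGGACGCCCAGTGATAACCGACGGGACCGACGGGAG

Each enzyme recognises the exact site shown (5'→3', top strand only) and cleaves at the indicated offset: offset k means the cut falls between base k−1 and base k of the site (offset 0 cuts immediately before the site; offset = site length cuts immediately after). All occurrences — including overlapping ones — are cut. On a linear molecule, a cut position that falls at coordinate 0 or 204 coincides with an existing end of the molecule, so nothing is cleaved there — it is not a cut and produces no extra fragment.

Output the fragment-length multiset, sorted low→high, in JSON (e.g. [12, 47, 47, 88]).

Site scan:
  MvoII CCCAGTG/3: at [24, 53, 78, 125, 174] ⇒ [27, 56, 81, 128, 177]
  OquIV GACGGGA/1: at [16, 34, 42, 67, 89, 107, 117, 134, 158, 165, 187, 196] ⇒ [17, 35, 43, 68, 90, 108, 118, 135, 159, 166, 188, 197]
  CdoIII CAGGGA/6: at [1, 7, 61, 145] ⇒ [7, 13, 67, 151]

All cut coordinates (distinct, sorted): [7, 13, 17, 27, 35, 43, 56, 67, 68, 81, 90, 108, 118, 128, 135, 151, 159, 166, 177, 188, 197]

Fragment lengths:
  [0,7): 7 bp
  [7,13): 6 bp
  [13,17): 4 bp
  [17,27): 10 bp
  [27,35): 8 bp
  [35,43): 8 bp
  [43,56): 13 bp
  [56,67): 11 bp
  [67,68): 1 bp
  [68,81): 13 bp
  [81,90): 9 bp
  [90,108): 18 bp
  [108,118): 10 bp
  [118,128): 10 bp
  [128,135): 7 bp
  [135,151): 16 bp
  [151,159): 8 bp
  [159,166): 7 bp
  [166,177): 11 bp
  [177,188): 11 bp
  [188,197): 9 bp
  [197,204): 7 bp

[1,4,6,7,7,7,7,8,8,8,9,9,10,10,10,11,11,11,13,13,16,18]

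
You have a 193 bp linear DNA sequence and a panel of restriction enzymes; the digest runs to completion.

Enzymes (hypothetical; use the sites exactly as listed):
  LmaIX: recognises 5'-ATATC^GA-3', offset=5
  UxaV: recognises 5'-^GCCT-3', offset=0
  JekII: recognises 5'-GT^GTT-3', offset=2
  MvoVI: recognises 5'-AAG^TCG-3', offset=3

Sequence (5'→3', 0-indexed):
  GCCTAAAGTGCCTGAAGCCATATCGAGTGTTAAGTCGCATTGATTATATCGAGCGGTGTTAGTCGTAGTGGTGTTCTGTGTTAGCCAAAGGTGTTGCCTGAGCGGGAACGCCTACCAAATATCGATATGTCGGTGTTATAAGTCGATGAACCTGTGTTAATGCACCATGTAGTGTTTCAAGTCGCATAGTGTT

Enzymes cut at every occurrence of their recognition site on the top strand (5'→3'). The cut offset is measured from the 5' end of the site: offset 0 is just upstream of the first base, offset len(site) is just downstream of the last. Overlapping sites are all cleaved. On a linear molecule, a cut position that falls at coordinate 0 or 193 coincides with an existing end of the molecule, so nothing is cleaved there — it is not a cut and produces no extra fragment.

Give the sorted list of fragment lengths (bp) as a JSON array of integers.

Site scan:
  LmaIX (ATATCGA, off=5): starts [19, 45, 118] → cuts [24, 50, 123]
  UxaV (GCCT, off=0): starts [0, 9, 95, 109] → cuts [9, 95, 109] (position 0 is a terminus of the linear molecule — no cut)
  JekII (GTGTT, off=2): starts [26, 55, 70, 77, 90, 132, 153, 171, 188] → cuts [28, 57, 72, 79, 92, 134, 155, 173, 190]
  MvoVI (AAGTCG, off=3): starts [31, 139, 178] → cuts [34, 142, 181]

All cut coordinates (distinct, sorted): [9, 24, 28, 34, 50, 57, 72, 79, 92, 95, 109, 123, 134, 142, 155, 173, 181, 190]

Fragments:
  [0,9): 9 bp
  [9,24): 15 bp
  [24,28): 4 bp
  [28,34): 6 bp
  [34,50): 16 bp
  [50,57): 7 bp
  [57,72): 15 bp
  [72,79): 7 bp
  [79,92): 13 bp
  [92,95): 3 bp
  [95,109): 14 bp
  [109,123): 14 bp
  [123,134): 11 bp
  [134,142): 8 bp
  [142,155): 13 bp
  [155,173): 18 bp
  [173,181): 8 bp
  [181,190): 9 bp
  [190,193): 3 bp

[3,3,4,6,7,7,8,8,9,9,11,13,13,14,14,15,15,16,18]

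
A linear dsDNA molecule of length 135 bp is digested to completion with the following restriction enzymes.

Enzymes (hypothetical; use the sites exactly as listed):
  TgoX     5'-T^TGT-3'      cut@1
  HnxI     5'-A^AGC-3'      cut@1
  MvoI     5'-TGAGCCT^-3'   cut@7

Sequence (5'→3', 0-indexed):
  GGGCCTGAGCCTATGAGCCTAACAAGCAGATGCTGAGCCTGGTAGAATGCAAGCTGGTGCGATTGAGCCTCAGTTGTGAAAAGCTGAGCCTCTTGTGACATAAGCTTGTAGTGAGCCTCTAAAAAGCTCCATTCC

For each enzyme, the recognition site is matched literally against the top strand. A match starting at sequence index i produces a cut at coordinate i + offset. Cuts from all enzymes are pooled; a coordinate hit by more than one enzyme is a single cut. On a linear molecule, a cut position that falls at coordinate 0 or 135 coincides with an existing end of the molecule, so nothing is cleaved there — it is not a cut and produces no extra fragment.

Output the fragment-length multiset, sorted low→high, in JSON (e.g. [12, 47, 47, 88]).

Site scan:
  TgoX (TTGT, off=1): starts [73, 92, 105] → cuts [74, 93, 106]
  HnxI (AAGC, off=1): starts [23, 50, 80, 101, 123] → cuts [24, 51, 81, 102, 124]
  MvoI (TGAGCCT, off=7): starts [5, 13, 33, 63, 84, 111] → cuts [12, 20, 40, 70, 91, 118]

Pooled cuts: [12, 20, 24, 40, 51, 70, 74, 81, 91, 93, 102, 106, 118, 124]

Fragments:
  [0,12): 12 bp
  [12,20): 8 bp
  [20,24): 4 bp
  [24,40): 16 bp
  [40,51): 11 bp
  [51,70): 19 bp
  [70,74): 4 bp
  [74,81): 7 bp
  [81,91): 10 bp
  [91,93): 2 bp
  [93,102): 9 bp
  [102,106): 4 bp
  [106,118): 12 bp
  [118,124): 6 bp
  [124,135): 11 bp

[2,4,4,4,6,7,8,9,10,11,11,12,12,16,19]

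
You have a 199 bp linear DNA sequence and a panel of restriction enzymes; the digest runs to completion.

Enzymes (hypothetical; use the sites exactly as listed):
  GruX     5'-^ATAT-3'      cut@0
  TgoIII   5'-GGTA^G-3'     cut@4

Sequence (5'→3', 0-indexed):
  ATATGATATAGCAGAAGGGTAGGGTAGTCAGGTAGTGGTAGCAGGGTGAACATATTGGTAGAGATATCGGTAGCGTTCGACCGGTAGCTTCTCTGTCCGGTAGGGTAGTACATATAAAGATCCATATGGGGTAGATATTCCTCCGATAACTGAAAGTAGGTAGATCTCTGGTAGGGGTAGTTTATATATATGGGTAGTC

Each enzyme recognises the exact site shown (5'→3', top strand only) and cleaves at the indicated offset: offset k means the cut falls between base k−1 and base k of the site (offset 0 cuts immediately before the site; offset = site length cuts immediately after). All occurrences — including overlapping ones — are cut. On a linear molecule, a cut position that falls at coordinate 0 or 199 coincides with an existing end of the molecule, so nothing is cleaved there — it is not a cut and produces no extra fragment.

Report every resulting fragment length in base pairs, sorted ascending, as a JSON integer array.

[1,2,2,3,3,4,4,5,5,5,6,6,8,9,9,9,10,11,11,12,14,16,16,28]

Per-enzyme occurrences:
  GruX (ATAT, off=0): starts [0, 5, 51, 63, 111, 123, 134, 183, 185, 187] → cuts [5, 51, 63, 111, 123, 134, 183, 185, 187] (position 0 is a terminus of the linear molecule — no cut)
  TgoIII (GGTAG, off=4): starts [17, 22, 30, 36, 56, 68, 82, 98, 103, 129, 158, 169, 175, 192] → cuts [21, 26, 34, 40, 60, 72, 86, 102, 107, 133, 162, 173, 179, 196]

All cut coordinates (distinct, sorted): [5, 21, 26, 34, 40, 51, 60, 63, 72, 86, 102, 107, 111, 123, 133, 134, 162, 173, 179, 183, 185, 187, 196]

Fragment lengths:
  [0,5): 5 bp
  [5,21): 16 bp
  [21,26): 5 bp
  [26,34): 8 bp
  [34,40): 6 bp
  [40,51): 11 bp
  [51,60): 9 bp
  [60,63): 3 bp
  [63,72): 9 bp
  [72,86): 14 bp
  [86,102): 16 bp
  [102,107): 5 bp
  [107,111): 4 bp
  [111,123): 12 bp
  [123,133): 10 bp
  [133,134): 1 bp
  [134,162): 28 bp
  [162,173): 11 bp
  [173,179): 6 bp
  [179,183): 4 bp
  [183,185): 2 bp
  [185,187): 2 bp
  [187,196): 9 bp
  [196,199): 3 bp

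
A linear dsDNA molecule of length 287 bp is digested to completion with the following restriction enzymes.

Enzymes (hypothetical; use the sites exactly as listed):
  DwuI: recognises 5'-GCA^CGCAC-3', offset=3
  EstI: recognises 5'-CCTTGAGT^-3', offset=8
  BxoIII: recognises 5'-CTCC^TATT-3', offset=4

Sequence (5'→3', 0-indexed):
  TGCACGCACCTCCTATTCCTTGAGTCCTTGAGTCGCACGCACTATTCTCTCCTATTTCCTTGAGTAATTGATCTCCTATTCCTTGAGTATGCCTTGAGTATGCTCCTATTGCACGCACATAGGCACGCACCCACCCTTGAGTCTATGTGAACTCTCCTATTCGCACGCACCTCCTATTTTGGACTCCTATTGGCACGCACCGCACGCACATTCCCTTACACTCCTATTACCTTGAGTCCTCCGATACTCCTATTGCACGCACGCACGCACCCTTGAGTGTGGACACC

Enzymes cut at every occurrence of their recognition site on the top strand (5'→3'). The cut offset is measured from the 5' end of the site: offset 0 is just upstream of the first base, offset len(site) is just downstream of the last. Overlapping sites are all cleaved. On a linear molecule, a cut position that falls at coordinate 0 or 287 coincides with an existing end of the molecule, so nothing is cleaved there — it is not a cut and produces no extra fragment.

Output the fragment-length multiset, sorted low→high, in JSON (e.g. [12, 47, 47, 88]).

[4,4,4,4,7,7,7,8,8,8,9,9,9,9,11,11,12,12,12,13,13,13,13,13,15,15,17,20]

Scan for sites:
  DwuI (GCACGCAC, off=3): starts [1, 34, 110, 122, 162, 192, 201, 254, 258, 262] → cuts [4, 37, 113, 125, 165, 195, 204, 257, 261, 265]
  EstI (CCTTGAGT, off=8): starts [17, 25, 57, 80, 91, 134, 229, 270] → cuts [25, 33, 65, 88, 99, 142, 237, 278]
  BxoIII (CTCCTATT, off=4): starts [9, 48, 72, 102, 153, 170, 183, 220, 246] → cuts [13, 52, 76, 106, 157, 174, 187, 224, 250]

All cut coordinates (distinct, sorted): [4, 13, 25, 33, 37, 52, 65, 76, 88, 99, 106, 113, 125, 142, 157, 165, 174, 187, 195, 204, 224, 237, 250, 257, 261, 265, 278]

Fragment lengths:
  [0,4): 4 bp
  [4,13): 9 bp
  [13,25): 12 bp
  [25,33): 8 bp
  [33,37): 4 bp
  [37,52): 15 bp
  [52,65): 13 bp
  [65,76): 11 bp
  [76,88): 12 bp
  [88,99): 11 bp
  [99,106): 7 bp
  [106,113): 7 bp
  [113,125): 12 bp
  [125,142): 17 bp
  [142,157): 15 bp
  [157,165): 8 bp
  [165,174): 9 bp
  [174,187): 13 bp
  [187,195): 8 bp
  [195,204): 9 bp
  [204,224): 20 bp
  [224,237): 13 bp
  [237,250): 13 bp
  [250,257): 7 bp
  [257,261): 4 bp
  [261,265): 4 bp
  [265,278): 13 bp
  [278,287): 9 bp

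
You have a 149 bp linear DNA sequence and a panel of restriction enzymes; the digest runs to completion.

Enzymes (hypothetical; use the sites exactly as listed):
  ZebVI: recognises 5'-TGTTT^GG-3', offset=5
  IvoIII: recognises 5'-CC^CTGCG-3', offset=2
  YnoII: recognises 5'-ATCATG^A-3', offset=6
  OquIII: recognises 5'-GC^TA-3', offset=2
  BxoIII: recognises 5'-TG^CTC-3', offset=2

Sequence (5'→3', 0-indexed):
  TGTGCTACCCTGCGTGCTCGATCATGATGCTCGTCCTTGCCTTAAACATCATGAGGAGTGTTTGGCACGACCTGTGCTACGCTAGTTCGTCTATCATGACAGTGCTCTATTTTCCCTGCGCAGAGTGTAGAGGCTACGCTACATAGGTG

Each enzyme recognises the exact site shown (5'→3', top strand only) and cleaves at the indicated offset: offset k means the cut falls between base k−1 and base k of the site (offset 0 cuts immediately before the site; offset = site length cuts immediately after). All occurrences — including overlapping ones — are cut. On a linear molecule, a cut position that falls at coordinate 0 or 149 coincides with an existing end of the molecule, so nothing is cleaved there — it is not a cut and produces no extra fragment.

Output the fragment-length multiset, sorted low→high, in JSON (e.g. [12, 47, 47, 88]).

[3,4,5,5,5,6,7,10,10,10,11,14,16,19,24]

Scan for sites:
  ZebVI (TGTTTGG, off=5): starts [58] → cuts [63]
  IvoIII (CCCTGCG, off=2): starts [7, 113] → cuts [9, 115]
  YnoII (ATCATGA, off=6): starts [20, 47, 92] → cuts [26, 53, 98]
  OquIII (GCTA, off=2): starts [3, 75, 80, 132, 137] → cuts [5, 77, 82, 134, 139]
  BxoIII (TGCTC, off=2): starts [14, 27, 102] → cuts [16, 29, 104]

All cut coordinates (distinct, sorted): [5, 9, 16, 26, 29, 53, 63, 77, 82, 98, 104, 115, 134, 139]

Fragment lengths:
  [0,5): 5 bp
  [5,9): 4 bp
  [9,16): 7 bp
  [16,26): 10 bp
  [26,29): 3 bp
  [29,53): 24 bp
  [53,63): 10 bp
  [63,77): 14 bp
  [77,82): 5 bp
  [82,98): 16 bp
  [98,104): 6 bp
  [104,115): 11 bp
  [115,134): 19 bp
  [134,139): 5 bp
  [139,149): 10 bp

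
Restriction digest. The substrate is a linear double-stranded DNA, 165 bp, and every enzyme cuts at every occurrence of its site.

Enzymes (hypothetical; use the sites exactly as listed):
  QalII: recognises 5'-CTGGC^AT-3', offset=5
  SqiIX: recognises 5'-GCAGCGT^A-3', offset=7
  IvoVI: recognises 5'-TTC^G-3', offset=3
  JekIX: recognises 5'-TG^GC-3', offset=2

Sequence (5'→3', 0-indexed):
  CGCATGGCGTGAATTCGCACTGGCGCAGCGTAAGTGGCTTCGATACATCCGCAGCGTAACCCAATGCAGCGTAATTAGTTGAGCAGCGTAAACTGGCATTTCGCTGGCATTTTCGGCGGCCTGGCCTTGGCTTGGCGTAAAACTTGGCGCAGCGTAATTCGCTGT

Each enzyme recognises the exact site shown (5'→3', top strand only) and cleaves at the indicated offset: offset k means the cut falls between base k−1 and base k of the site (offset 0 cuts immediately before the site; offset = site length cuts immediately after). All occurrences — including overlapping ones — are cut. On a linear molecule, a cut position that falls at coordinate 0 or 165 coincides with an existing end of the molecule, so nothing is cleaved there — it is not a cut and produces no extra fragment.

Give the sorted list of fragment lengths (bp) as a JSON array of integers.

Scan for sites:
  QalII (CTGGCAT, off=5): starts [92, 103] → cuts [97, 108]
  SqiIX (GCAGCGTA, off=7): starts [24, 50, 65, 82, 148] → cuts [31, 57, 72, 89, 155]
  IvoVI (TTCG, off=3): starts [13, 38, 99, 111, 157] → cuts [16, 41, 102, 114, 160]
  JekIX (TGGC, off=2): starts [4, 20, 34, 93, 104, 121, 127, 132, 144] → cuts [6, 22, 36, 95, 106, 123, 129, 134, 146]

Pooled cuts: [6, 16, 22, 31, 36, 41, 57, 72, 89, 95, 97, 102, 106, 108, 114, 123, 129, 134, 146, 155, 160]

Fragment lengths:
  [0,6): 6 bp
  [6,16): 10 bp
  [16,22): 6 bp
  [22,31): 9 bp
  [31,36): 5 bp
  [36,41): 5 bp
  [41,57): 16 bp
  [57,72): 15 bp
  [72,89): 17 bp
  [89,95): 6 bp
  [95,97): 2 bp
  [97,102): 5 bp
  [102,106): 4 bp
  [106,108): 2 bp
  [108,114): 6 bp
  [114,123): 9 bp
  [123,129): 6 bp
  [129,134): 5 bp
  [134,146): 12 bp
  [146,155): 9 bp
  [155,160): 5 bp
  [160,165): 5 bp

[2,2,4,5,5,5,5,5,5,6,6,6,6,6,9,9,9,10,12,15,16,17]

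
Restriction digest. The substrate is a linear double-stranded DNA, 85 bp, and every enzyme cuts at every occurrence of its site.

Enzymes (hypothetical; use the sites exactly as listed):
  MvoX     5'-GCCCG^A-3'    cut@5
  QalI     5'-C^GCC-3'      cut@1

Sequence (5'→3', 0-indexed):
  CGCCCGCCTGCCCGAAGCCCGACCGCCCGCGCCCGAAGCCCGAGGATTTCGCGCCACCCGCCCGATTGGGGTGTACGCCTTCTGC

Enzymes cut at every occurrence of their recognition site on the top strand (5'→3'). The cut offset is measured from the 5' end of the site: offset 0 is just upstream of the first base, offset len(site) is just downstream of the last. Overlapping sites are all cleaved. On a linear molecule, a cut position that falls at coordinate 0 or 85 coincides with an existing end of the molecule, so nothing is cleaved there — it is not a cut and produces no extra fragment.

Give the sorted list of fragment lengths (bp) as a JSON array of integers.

Scan for sites:
  MvoX GCCCGA/5: at [9, 16, 30, 37, 59] ⇒ [14, 21, 35, 42, 64]
  QalI CGCC/1: at [0, 4, 23, 29, 51, 58, 75] ⇒ [1, 5, 24, 30, 52, 59, 76]

All cut coordinates (distinct, sorted): [1, 5, 14, 21, 24, 30, 35, 42, 52, 59, 64, 76]

Fragments:
  [0,1): 1 bp
  [1,5): 4 bp
  [5,14): 9 bp
  [14,21): 7 bp
  [21,24): 3 bp
  [24,30): 6 bp
  [30,35): 5 bp
  [35,42): 7 bp
  [42,52): 10 bp
  [52,59): 7 bp
  [59,64): 5 bp
  [64,76): 12 bp
  [76,85): 9 bp

[1,3,4,5,5,6,7,7,7,9,9,10,12]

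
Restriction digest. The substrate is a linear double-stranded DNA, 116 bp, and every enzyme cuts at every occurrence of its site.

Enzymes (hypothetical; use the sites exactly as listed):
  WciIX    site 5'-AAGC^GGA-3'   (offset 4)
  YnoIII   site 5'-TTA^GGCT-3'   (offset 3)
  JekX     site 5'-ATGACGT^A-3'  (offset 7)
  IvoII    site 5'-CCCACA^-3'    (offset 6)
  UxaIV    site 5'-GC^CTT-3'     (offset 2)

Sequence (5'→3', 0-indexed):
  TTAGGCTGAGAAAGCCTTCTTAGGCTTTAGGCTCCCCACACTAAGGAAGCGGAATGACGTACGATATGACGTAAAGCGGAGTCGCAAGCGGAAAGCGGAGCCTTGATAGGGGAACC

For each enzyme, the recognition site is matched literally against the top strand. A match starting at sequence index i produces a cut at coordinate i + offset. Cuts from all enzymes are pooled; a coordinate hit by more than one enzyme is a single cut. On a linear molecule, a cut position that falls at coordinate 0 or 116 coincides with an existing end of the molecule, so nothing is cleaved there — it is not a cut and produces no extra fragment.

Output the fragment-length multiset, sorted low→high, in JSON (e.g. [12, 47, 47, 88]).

[3,5,5,7,7,7,10,10,11,12,12,12,15]

Per-enzyme occurrences:
  WciIX AAGCGGA/4: at [46, 73, 85, 92] ⇒ [50, 77, 89, 96]
  YnoIII TTAGGCT/3: at [0, 19, 26] ⇒ [3, 22, 29]
  JekX ATGACGTA/7: at [53, 65] ⇒ [60, 72]
  IvoII CCCACA/6: at [34] ⇒ [40]
  UxaIV GCCTT/2: at [13, 99] ⇒ [15, 101]

All cut coordinates (distinct, sorted): [3, 15, 22, 29, 40, 50, 60, 72, 77, 89, 96, 101]

Fragment lengths:
  [0,3): 3 bp
  [3,15): 12 bp
  [15,22): 7 bp
  [22,29): 7 bp
  [29,40): 11 bp
  [40,50): 10 bp
  [50,60): 10 bp
  [60,72): 12 bp
  [72,77): 5 bp
  [77,89): 12 bp
  [89,96): 7 bp
  [96,101): 5 bp
  [101,116): 15 bp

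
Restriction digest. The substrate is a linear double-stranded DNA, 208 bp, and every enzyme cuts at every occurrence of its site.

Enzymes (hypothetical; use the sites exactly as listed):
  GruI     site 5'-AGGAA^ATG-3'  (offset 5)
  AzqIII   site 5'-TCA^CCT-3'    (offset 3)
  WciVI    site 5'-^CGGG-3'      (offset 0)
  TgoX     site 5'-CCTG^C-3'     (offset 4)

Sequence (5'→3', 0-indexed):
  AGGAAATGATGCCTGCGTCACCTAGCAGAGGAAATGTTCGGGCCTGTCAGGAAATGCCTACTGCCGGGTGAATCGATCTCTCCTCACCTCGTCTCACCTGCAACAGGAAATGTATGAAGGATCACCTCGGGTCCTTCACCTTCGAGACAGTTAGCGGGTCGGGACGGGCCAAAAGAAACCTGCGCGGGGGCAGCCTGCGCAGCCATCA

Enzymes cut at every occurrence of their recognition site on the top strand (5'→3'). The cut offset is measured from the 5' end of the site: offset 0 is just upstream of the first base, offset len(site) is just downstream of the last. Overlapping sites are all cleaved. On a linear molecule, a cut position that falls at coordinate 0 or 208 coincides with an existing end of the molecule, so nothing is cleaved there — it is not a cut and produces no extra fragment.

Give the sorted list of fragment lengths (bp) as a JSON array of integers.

[2,3,4,5,5,5,5,5,9,10,10,11,11,11,13,13,15,15,16,18,22]

Per-enzyme occurrences:
  GruI AGGAAATG/5: at [0, 28, 48, 104] ⇒ [5, 33, 53, 109]
  AzqIII TCACCT/3: at [17, 83, 93, 121, 135] ⇒ [20, 86, 96, 124, 138]
  WciVI CGGG/0: at [38, 64, 127, 154, 159, 164, 184] ⇒ [38, 64, 127, 154, 159, 164, 184]
  TgoX CCTGC/4: at [11, 96, 178, 193] ⇒ [15, 100, 182, 197]

Pooled cuts: [5, 15, 20, 33, 38, 53, 64, 86, 96, 100, 109, 124, 127, 138, 154, 159, 164, 182, 184, 197]

Fragments:
  [0,5): 5 bp
  [5,15): 10 bp
  [15,20): 5 bp
  [20,33): 13 bp
  [33,38): 5 bp
  [38,53): 15 bp
  [53,64): 11 bp
  [64,86): 22 bp
  [86,96): 10 bp
  [96,100): 4 bp
  [100,109): 9 bp
  [109,124): 15 bp
  [124,127): 3 bp
  [127,138): 11 bp
  [138,154): 16 bp
  [154,159): 5 bp
  [159,164): 5 bp
  [164,182): 18 bp
  [182,184): 2 bp
  [184,197): 13 bp
  [197,208): 11 bp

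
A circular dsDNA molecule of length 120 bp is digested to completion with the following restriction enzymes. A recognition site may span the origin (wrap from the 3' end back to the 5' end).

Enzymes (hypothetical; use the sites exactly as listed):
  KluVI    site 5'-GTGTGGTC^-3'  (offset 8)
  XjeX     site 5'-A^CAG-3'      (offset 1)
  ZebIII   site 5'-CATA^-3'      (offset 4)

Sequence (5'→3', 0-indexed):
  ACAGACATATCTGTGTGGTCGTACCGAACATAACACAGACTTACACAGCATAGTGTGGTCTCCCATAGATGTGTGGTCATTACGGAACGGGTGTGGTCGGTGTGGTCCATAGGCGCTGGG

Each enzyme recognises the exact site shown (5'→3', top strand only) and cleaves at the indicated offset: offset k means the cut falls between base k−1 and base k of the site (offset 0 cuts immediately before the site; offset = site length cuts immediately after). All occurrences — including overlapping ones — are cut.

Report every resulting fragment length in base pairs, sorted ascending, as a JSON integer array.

[3,4,7,7,8,8,9,10,10,11,11,12,20]

Per-enzyme occurrences:
  KluVI (GTGTGGTC, off=8): starts [12, 52, 70, 90, 99] → cuts [20, 60, 78, 98, 107]
  XjeX (ACAG, off=1): starts [0, 34, 44] → cuts [1, 35, 45]
  ZebIII (CATA, off=4): starts [5, 28, 48, 63, 107] → cuts [9, 32, 52, 67, 111]

All cut coordinates (distinct, sorted): [1, 9, 20, 32, 35, 45, 52, 60, 67, 78, 98, 107, 111]

Fragments:
  1→9: 8 bp
  9→20: 11 bp
  20→32: 12 bp
  32→35: 3 bp
  35→45: 10 bp
  45→52: 7 bp
  52→60: 8 bp
  60→67: 7 bp
  67→78: 11 bp
  78→98: 20 bp
  98→107: 9 bp
  107→111: 4 bp
  111→1 (wrap): 120-111+1 = 10 bp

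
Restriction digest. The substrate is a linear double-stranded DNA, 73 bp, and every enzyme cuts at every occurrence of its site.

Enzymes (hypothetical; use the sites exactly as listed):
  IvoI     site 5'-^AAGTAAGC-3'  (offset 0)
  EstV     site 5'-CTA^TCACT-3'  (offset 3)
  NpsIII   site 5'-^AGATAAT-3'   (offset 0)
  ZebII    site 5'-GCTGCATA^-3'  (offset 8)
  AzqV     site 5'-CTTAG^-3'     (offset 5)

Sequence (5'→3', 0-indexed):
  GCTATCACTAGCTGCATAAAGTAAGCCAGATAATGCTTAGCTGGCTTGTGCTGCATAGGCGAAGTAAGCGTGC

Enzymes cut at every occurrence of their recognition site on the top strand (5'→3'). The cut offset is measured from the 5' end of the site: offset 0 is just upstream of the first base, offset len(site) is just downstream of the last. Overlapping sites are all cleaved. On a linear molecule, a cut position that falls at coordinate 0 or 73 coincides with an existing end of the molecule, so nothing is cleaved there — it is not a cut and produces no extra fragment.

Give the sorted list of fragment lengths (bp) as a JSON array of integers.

[4,4,9,12,13,14,17]

Scan for sites:
  IvoI (AAGTAAGC, off=0): starts [18, 61] → cuts [18, 61]
  EstV (CTATCACT, off=3): starts [1] → cuts [4]
  NpsIII (AGATAAT, off=0): starts [27] → cuts [27]
  ZebII (GCTGCATA, off=8): starts [10, 49] → cuts [18, 57]
  AzqV (CTTAG, off=5): starts [35] → cuts [40]

Pooled cuts: [4, 18, 27, 40, 57, 61]

Fragment lengths:
  [0,4): 4 bp
  [4,18): 14 bp
  [18,27): 9 bp
  [27,40): 13 bp
  [40,57): 17 bp
  [57,61): 4 bp
  [61,73): 12 bp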